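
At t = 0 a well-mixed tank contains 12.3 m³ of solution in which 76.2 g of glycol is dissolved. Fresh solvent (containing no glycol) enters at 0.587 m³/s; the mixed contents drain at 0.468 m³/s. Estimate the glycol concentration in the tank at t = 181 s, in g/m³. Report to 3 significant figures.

0.0421 g/m³

Total volume: dV/dt = Q_in − Q_out = 0.11900 m³/s, so V(t) = 12.3 + 0.11900 t and V(181) = 33.839 m³.
Species balance (pure solvent in): dm/dt = −Q_out · m/V(t).
Separate: dm/m = −Q_out dt/V(t) ⇒ ln(m/m₀) = −(Q_out/(Q_in−Q_out)) ln(V/V₀).
m = m₀ (V₀/V)^(Q_out/(Q_in−Q_out)) = 76.2 × (12.3/33.839)^(3.9328) = 1.4238 g.
C = m/V = 1.4238/33.839 = 0.042076 g/m³.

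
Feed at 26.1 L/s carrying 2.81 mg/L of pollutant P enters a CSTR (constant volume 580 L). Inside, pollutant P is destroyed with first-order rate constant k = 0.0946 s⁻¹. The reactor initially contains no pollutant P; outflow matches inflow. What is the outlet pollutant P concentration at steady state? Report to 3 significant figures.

0.906 mg/L

V dC/dt = Q(C_in − C) − k V C.
Steady state (dC/dt = 0): C_ss = Q C_in/(Q + kV) = C_in/(1 + kV/Q).
C_ss = 26.1·2.81/(26.1 + 0.0946·580) = 73.341/80.968 = 0.90580 mg/L.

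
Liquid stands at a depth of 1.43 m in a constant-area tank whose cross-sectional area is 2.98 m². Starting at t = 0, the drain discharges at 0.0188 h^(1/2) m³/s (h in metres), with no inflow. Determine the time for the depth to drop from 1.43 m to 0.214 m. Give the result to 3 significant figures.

232 s

A dh/dt = −Q_out = −0.0188 √h.
∫ h^(−1/2) dh = −(0.0188/A) ∫ dt, giving 2√h = 2√h₀ − (0.0188/A) t.
t = 2A(√h₀ − √h)/0.0188 = 2·2.98·(√1.43 − √0.214)/0.0188
  = 5.9600 × (1.1958 − 0.46260) / 0.0188 = 232.45 s.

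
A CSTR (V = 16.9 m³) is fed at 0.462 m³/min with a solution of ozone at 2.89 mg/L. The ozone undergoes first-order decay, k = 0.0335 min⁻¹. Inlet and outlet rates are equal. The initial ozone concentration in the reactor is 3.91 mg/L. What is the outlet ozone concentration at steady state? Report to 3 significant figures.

Species balance: V dC/dt = Q C_in − Q C − k V C.
At steady state: 0 = Q C_in − (Q + kV) C_ss, so C_ss = Q C_in/(Q + kV).
C_ss = 0.462·2.89/(0.462 + 0.0335·16.9) = 1.3352/1.0281 = 1.2986 mg/L.

1.30 mg/L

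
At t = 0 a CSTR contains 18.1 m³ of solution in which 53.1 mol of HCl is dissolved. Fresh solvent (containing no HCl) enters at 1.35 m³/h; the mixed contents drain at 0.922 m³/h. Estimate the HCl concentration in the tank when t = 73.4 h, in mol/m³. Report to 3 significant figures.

Let m(t) be the amount of HCl. Volume: V(t) = V₀ + (Q_in − Q_out) t = 18.1 + 0.42800 t; V(73.4) = 49.515 m³.
Species balance (pure solvent in): dm/dt = −Q_out · m/V(t).
dm/m = −Q_out dt/(V₀ + 0.42800 t); integrating gives ln(m/m₀) = −(Q_out/(Q_in−Q_out)) ln(V/V₀).
m = m₀ (V₀/V)^(Q_out/(Q_in−Q_out)) = 53.1 × (18.1/49.515)^(2.1542) = 6.0754 mol.
C = m/V = 6.0754/49.515 = 0.12270 mol/m³.

0.123 mol/m³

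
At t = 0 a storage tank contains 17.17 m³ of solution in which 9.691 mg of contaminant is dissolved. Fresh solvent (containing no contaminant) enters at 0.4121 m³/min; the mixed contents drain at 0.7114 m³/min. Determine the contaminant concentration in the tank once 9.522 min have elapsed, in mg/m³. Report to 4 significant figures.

0.4396 mg/m³

Total volume: dV/dt = Q_in − Q_out = -0.299300 m³/min, so V(t) = 17.17 − 0.299300 t and V(9.522) = 14.3201 m³.
Solute balance: dm/dt = 0 − Q_out C = −Q_out m/V(t).
Separate: dm/m = −Q_out dt/V(t) ⇒ ln(m/m₀) = −(Q_out/(Q_in−Q_out)) ln(V/V₀).
m = m₀ (V₀/V)^(Q_out/(Q_in−Q_out)) = 9.691 × (17.17/14.3201)^(-2.37688) = 6.29521 mg.
C = m/V = 6.29521/14.3201 = 0.439608 mg/m³.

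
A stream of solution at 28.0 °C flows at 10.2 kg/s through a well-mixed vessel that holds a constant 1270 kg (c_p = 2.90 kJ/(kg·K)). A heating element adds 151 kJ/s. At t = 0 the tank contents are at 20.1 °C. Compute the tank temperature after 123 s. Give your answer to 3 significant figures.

M c_p dT/dt = ṁ c_p (T_in − T) + Q̇.
Rearrange: dT/dt = (T_ss − T)/τ with τ = M/ṁ = 124.51 s and T_ss = T_in + Q̇/(ṁ c_p) = 33.105 °C.
Integrating: T(t) = T_ss + (T₀ − T_ss) e^(−t/τ).
T(123) = 33.105 + (-13.005)·e^(−123/124.51) = 33.105 + (-13.005)·0.37237 = 28.262 °C.

28.3 °C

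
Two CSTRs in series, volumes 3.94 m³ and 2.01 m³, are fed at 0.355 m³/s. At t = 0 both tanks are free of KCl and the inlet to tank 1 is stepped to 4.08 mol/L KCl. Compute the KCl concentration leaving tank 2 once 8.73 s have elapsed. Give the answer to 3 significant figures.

Time constants: τᵢ = Vᵢ/Q for each well-mixed tank.
τ₁ = 3.94/0.355 = 11.099 s; τ₂ = 2.01/0.355 = 5.6620 s.
Tank 1: C₁ = C_in(1 − e^(−t/τ₁)). Tank 2 (τ₁ ≠ τ₂): C₂ = C_in[1 − (τ₁ e^(−t/τ₁) − τ₂ e^(−t/τ₂))/(τ₁ − τ₂)].
At t = 8.73: e^(−t/τ₁) = 0.45540, e^(−t/τ₂) = 0.21398.
C₂ = 4.08·[1 − (11.099·0.45540 − 5.6620·0.21398)/(5.4366)] = 4.08·0.29318 = 1.1962 mol/L.

1.20 mol/L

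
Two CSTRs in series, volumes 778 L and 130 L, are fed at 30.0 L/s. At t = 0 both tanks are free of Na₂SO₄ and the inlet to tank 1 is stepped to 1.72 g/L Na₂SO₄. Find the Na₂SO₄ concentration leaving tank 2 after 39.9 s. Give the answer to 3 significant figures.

Species balance on tank i: dCᵢ/dt = (Cᵢ₋₁ − Cᵢ)/τᵢ with τᵢ = Vᵢ/Q.
τ₁ = 778/30.0 = 25.933 s; τ₂ = 130/30.0 = 4.3333 s.
Tank 1: C₁ = C_in(1 − e^(−t/τ₁)). Tank 2 (τ₁ ≠ τ₂): C₂ = C_in[1 − (τ₁ e^(−t/τ₁) − τ₂ e^(−t/τ₂))/(τ₁ − τ₂)].
At t = 39.9: e^(−t/τ₁) = 0.21469, e^(−t/τ₂) = 0.00010027.
C₂ = 1.72·[1 − (25.933·0.21469 − 4.3333·0.00010027)/(21.600)] = 1.72·0.74226 = 1.2767 g/L.

1.28 g/L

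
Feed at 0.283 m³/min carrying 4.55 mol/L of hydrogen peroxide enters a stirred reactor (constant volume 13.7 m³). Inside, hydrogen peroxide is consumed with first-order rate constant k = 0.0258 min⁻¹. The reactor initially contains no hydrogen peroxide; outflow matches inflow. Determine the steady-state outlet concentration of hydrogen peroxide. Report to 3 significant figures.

2.02 mol/L

V dC/dt = Q(C_in − C) − k V C.
At steady state: 0 = Q C_in − (Q + kV) C_ss, so C_ss = Q C_in/(Q + kV).
C_ss = 0.283·4.55/(0.283 + 0.0258·13.7) = 1.2876/0.63646 = 2.0231 mol/L.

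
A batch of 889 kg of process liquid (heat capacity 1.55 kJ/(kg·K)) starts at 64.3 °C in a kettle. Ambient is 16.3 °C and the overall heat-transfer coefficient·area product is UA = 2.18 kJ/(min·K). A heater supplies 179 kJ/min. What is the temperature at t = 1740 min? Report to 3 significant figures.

Unsteady energy balance on the tank contents: M c_p dT/dt = −UA(T − T_amb) + Q̇.
dT/dt = (T_ss − T)/τ with T_ss = T_amb + Q̇/UA = 16.3 + 179/2.18 = 98.410 °C, τ = M c_p/UA = 889·1.55/2.18 = 632.09 min.
T approaches T_ss exponentially: T(t) = T_ss + (T₀ − T_ss) e^(−t/τ).
T(1740) = 98.410 + (-34.110)·0.063750 = 96.236 °C.

96.2 °C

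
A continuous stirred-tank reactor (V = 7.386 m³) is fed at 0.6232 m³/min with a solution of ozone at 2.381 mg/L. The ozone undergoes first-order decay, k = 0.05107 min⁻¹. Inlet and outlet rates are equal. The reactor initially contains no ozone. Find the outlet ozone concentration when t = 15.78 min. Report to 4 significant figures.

V dC/dt = Q(C_in − C) − k V C.
This is linear with rate a = Q/V + k = 0.135446 min⁻¹.
C_ss = Q C_in/(Q + kV) = 1.48324 mg/L; C(t) = C_ss + (C₀ − C_ss) e^(−a t).
C(15.78) = 1.48324 + (-1.48324)·e^(−0.135446·15.78) = 1.48324 + (-1.48324)·0.117969 = 1.30827 mg/L.

1.308 mg/L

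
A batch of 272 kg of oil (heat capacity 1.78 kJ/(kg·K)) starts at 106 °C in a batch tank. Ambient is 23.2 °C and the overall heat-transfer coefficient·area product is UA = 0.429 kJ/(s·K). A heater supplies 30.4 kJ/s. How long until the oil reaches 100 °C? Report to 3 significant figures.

788 s

Lumped-capacitance energy balance: M c_p dT/dt = UA(T_amb − T) + Q̇.
τ = M c_p/UA = 1128.6 s; T_ss = T_amb + Q̇/UA = 23.2 + 30.4/0.429 = 94.062 °C.
T(t) = T_ss + (T₀ − T_ss)e^(−t/τ); set T = 100:
t = −τ ln[(T − T_ss)/(T₀ − T_ss)] = −1128.6 · ln(0.49738) = 788.19 s.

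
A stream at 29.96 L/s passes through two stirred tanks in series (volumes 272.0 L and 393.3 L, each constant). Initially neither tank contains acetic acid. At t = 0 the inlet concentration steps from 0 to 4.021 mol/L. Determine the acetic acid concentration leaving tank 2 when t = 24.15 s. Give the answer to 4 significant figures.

2.580 mol/L

Time constants: τᵢ = Vᵢ/Q for each well-mixed tank.
τ₁ = 272.0/29.96 = 9.07877 s; τ₂ = 393.3/29.96 = 13.1275 s.
Solving the cascade with C₁(0)=C₂(0)=0 gives C₂(t) = C_in[1 − (τ₁ e^(−t/τ₁) − τ₂ e^(−t/τ₂))/(τ₁ − τ₂)].
At t = 24.15: e^(−t/τ₁) = 0.0699446, e^(−t/τ₂) = 0.158873.
C₂ = 4.021·[1 − (9.07877·0.0699446 − 13.1275·0.158873)/(-4.04873)] = 4.021·0.641716 = 2.58034 mol/L.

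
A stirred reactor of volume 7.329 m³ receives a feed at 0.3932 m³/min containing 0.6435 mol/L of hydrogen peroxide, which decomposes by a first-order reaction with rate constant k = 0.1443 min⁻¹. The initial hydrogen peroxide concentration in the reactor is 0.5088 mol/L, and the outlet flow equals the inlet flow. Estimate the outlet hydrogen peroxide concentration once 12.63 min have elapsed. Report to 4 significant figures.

0.2019 mol/L

Accumulation = in − out − consumed: V dC/dt = Q C_in − Q C − k V C.
This is linear with rate a = Q/V + k = 0.197950 min⁻¹.
C_ss = Q C_in/(Q + kV) = 0.174406 mol/L; C(t) = C_ss + (C₀ − C_ss) e^(−a t).
C(12.63) = 0.174406 + (0.334394)·e^(−0.197950·12.63) = 0.174406 + (0.334394)·0.0820762 = 0.201852 mol/L.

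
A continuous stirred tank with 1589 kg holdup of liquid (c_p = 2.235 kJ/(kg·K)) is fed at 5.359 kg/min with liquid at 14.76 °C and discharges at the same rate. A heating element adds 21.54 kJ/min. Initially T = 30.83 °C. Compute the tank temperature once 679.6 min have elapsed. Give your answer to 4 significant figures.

M c_p dT/dt = ṁ c_p (T_in − T) + Q̇.
Rearrange: dT/dt = (T_ss − T)/τ with τ = M/ṁ = 296.511 min and T_ss = T_in + Q̇/(ṁ c_p) = 16.5584 °C.
Integrating: T(t) = T_ss + (T₀ − T_ss) e^(−t/τ).
T(679.6) = 16.5584 + (14.2716)·e^(−679.6/296.511) = 16.5584 + (14.2716)·0.101065 = 18.0008 °C.

18.00 °C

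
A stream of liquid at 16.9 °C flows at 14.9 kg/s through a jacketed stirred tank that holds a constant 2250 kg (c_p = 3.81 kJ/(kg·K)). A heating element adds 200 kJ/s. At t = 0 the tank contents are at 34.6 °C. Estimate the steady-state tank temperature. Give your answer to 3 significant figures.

M c_p dT/dt = ṁ c_p (T_in − T) + Q̇.
At steady state dT/dt = 0 ⇒ T_ss = T_in + Q̇/(ṁ c_p) = 16.9 + 200/(14.9·3.81) = 20.423 °C.

20.4 °C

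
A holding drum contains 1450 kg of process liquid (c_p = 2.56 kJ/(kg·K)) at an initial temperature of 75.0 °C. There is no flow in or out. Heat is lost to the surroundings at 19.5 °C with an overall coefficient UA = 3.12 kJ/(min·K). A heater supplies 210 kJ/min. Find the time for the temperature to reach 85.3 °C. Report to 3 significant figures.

First-law balance (no shaft work): M c_p dT/dt = −UA(T − T_amb) + Q̇.
τ = M c_p/UA = 1189.7 min; T_ss = T_amb + Q̇/UA = 19.5 + 210/3.12 = 86.808 °C.
T(t) = T_ss + (T₀ − T_ss)e^(−t/τ); set T = 85.3:
t = −τ ln[(T − T_ss)/(T₀ − T_ss)] = −1189.7 · ln(0.12769) = 2448.7 min.

2450 min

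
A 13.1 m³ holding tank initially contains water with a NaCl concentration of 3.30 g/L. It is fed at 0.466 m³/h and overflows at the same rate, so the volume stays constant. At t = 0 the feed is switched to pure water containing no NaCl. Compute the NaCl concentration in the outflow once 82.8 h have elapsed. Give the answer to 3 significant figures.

0.174 g/L

Mass balance on the solute (V constant): V dC/dt = Q(C_in − C).
So dC/dt = (C_in − C)/τ with τ = V/Q = 13.1/0.466 = 28.112 h.
Integrating: C(t) = C_in + (C₀ − C_in) e^(−t/τ).
C(82.8) = 0 + (3.30 − 0)·e^(−82.8/28.112) = 0 + (3.3000)·0.052581 = 0.17352 g/L.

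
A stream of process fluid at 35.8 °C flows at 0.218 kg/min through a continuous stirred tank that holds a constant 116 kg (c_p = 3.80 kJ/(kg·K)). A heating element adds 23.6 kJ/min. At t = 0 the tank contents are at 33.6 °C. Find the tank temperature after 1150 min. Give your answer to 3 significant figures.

Energy balance: M c_p dT/dt = ṁ c_p (T_in − T) + 23.6.
Rearrange: dT/dt = (T_ss − T)/τ with τ = M/ṁ = 532.11 min and T_ss = T_in + Q̇/(ṁ c_p) = 64.289 °C.
Solution: T(t) = T_ss + (T₀ − T_ss) e^(−t/τ).
T(1150) = 64.289 + (-30.689)·e^(−1150/532.11) = 64.289 + (-30.689)·0.11519 = 60.754 °C.

60.8 °C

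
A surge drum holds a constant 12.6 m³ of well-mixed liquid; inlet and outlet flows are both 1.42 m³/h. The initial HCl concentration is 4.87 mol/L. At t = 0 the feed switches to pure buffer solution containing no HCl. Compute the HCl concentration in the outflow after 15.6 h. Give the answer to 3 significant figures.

0.839 mol/L

Mass balance on the solute (V constant): V dC/dt = Q(C_in − C).
Rewrite as dC/dt + C/τ = C_in/τ, τ = V/Q = 8.8732 h.
This is linear first-order; C(t) = C_in + (C₀ − C_in) e^(−t/τ).
C(15.6) = 0 + (4.87 − 0)·e^(−15.6/8.8732) = 0 + (4.8700)·0.17237 = 0.83946 mol/L.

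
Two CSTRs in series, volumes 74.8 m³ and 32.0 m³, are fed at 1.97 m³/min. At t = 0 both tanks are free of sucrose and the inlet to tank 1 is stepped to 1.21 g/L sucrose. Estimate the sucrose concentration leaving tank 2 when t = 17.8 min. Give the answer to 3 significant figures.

0.189 g/L

Species balance on tank i: dCᵢ/dt = (Cᵢ₋₁ − Cᵢ)/τᵢ with τᵢ = Vᵢ/Q.
τ₁ = 74.8/1.97 = 37.970 min; τ₂ = 32.0/1.97 = 16.244 min.
Tank 1: C₁ = C_in(1 − e^(−t/τ₁)). Tank 2 (τ₁ ≠ τ₂): C₂ = C_in[1 − (τ₁ e^(−t/τ₁) − τ₂ e^(−t/τ₂))/(τ₁ − τ₂)].
At t = 17.8: e^(−t/τ₁) = 0.62575, e^(−t/τ₂) = 0.33427.
C₂ = 1.21·[1 − (37.970·0.62575 − 16.244·0.33427)/(21.726)] = 1.21·0.15631 = 0.18914 g/L.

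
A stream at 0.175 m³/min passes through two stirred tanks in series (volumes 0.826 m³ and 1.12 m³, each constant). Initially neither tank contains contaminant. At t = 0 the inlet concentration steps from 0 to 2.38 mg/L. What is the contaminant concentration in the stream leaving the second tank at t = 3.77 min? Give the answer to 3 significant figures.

Each tank obeys Vᵢ dCᵢ/dt = Q(Cᵢ₋₁ − Cᵢ), so τᵢ = Vᵢ/Q.
τ₁ = 0.826/0.175 = 4.7200 min; τ₂ = 1.12/0.175 = 6.4000 min.
Solving the cascade with C₁(0)=C₂(0)=0 gives C₂(t) = C_in[1 − (τ₁ e^(−t/τ₁) − τ₂ e^(−t/τ₂))/(τ₁ − τ₂)].
At t = 3.77: e^(−t/τ₁) = 0.44990, e^(−t/τ₂) = 0.55485.
C₂ = 2.38·[1 − (4.7200·0.44990 − 6.4000·0.55485)/(-1.6800)] = 2.38·0.15030 = 0.35772 mg/L.

0.358 mg/L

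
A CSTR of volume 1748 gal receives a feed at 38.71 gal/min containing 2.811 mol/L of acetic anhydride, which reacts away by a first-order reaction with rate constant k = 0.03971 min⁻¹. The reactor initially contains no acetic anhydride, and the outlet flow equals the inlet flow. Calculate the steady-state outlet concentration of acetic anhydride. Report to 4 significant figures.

Species balance: V dC/dt = Q C_in − Q C − k V C.
Steady state (dC/dt = 0): C_ss = Q C_in/(Q + kV) = C_in/(1 + kV/Q).
C_ss = 38.71·2.811/(38.71 + 0.03971·1748) = 108.814/108.123 = 1.00639 mol/L.

1.006 mol/L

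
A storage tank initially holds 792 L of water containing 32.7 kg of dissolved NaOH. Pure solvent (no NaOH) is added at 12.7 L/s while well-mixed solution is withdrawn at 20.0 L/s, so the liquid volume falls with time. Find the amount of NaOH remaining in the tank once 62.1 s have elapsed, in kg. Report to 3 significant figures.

3.19 kg

Total volume: dV/dt = Q_in − Q_out = -7.3000 L/s, so V(t) = 792 − 7.3000 t and V(62.1) = 338.67 L.
No NaOH enters, so dm/dt = −Q_out · (m/V).
dm/m = −Q_out dt/(V₀ − 7.3000 t); integrating gives ln(m/m₀) = −(Q_out/(Q_in−Q_out)) ln(V/V₀).
m = m₀ (V₀/V)^(Q_out/(Q_in−Q_out)) = 32.7 × (792/338.67)^(-2.7397) = 3.1896 kg.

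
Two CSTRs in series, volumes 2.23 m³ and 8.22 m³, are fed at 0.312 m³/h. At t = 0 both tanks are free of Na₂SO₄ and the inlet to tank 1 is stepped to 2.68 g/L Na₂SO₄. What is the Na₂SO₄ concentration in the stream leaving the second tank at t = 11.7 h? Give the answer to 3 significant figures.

Species balance on tank i: dCᵢ/dt = (Cᵢ₋₁ − Cᵢ)/τᵢ with τᵢ = Vᵢ/Q.
τ₁ = 2.23/0.312 = 7.1474 h; τ₂ = 8.22/0.312 = 26.346 h.
Tank 1: C₁ = C_in(1 − e^(−t/τ₁)). Tank 2 (τ₁ ≠ τ₂): C₂ = C_in[1 − (τ₁ e^(−t/τ₁) − τ₂ e^(−t/τ₂))/(τ₁ − τ₂)].
At t = 11.7: e^(−t/τ₁) = 0.19457, e^(−t/τ₂) = 0.64141.
C₂ = 2.68·[1 − (7.1474·0.19457 − 26.346·0.64141)/(-19.199)] = 2.68·0.19224 = 0.51520 g/L.

0.515 g/L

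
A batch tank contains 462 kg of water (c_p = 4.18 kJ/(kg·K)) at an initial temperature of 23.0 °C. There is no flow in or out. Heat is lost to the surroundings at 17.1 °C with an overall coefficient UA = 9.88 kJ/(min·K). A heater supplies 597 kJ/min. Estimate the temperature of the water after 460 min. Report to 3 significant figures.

72.3 °C

Heat balance on the well-mixed liquid: M c_p dT/dt = −UA(T − T_amb) + Q̇.
dT/dt = (T_ss − T)/τ with T_ss = T_amb + Q̇/UA = 17.1 + 597/9.88 = 77.525 °C, τ = M c_p/UA = 462·4.18/9.88 = 195.46 min.
Solution: T(t) = T_ss + (T₀ − T_ss) e^(−t/τ).
T(460) = 77.525 + (-54.525)·0.095045 = 72.343 °C.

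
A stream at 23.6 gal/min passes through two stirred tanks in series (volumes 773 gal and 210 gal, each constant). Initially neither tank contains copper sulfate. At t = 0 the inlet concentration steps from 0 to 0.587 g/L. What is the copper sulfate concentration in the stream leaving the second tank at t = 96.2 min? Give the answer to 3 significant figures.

Time constants: τᵢ = Vᵢ/Q for each well-mixed tank.
τ₁ = 773/23.6 = 32.754 min; τ₂ = 210/23.6 = 8.8983 min.
Solving the cascade with C₁(0)=C₂(0)=0 gives C₂(t) = C_in[1 − (τ₁ e^(−t/τ₁) − τ₂ e^(−t/τ₂))/(τ₁ − τ₂)].
At t = 96.2: e^(−t/τ₁) = 0.053023, e^(−t/τ₂) = 2.0175e-05.
C₂ = 0.587·[1 − (32.754·0.053023 − 8.8983·2.0175e-05)/(23.856)] = 0.587·0.92721 = 0.54427 g/L.

0.544 g/L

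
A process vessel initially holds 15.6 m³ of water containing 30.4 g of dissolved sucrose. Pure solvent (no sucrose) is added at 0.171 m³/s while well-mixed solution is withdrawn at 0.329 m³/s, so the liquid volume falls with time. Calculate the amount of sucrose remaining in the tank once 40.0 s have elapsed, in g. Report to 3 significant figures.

Total volume: dV/dt = Q_in − Q_out = -0.15800 m³/s, so V(t) = 15.6 − 0.15800 t and V(40.0) = 9.2800 m³.
Solute balance: dm/dt = 0 − Q_out C = −Q_out m/V(t).
dm/m = −Q_out dt/(V₀ − 0.15800 t); integrating gives ln(m/m₀) = −(Q_out/(Q_in−Q_out)) ln(V/V₀).
m = m₀ (V₀/V)^(Q_out/(Q_in−Q_out)) = 30.4 × (15.6/9.2800)^(-2.0823) = 10.308 g.

10.3 g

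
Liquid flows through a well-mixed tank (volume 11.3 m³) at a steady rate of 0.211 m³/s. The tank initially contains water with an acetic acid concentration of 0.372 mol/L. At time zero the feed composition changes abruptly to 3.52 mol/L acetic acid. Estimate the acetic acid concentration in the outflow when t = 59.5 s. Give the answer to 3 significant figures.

2.48 mol/L

Transient balance on the dissolved component: V dC/dt = Q(C_in − C).
Time constant τ = V/Q = 11.3/0.211 = 53.555 s.
Integrating: C(t) = C_in + (C₀ − C_in) e^(−t/τ).
C(59.5) = 3.52 + (0.372 − 3.52)·e^(−59.5/53.555) = 3.52 + (-3.1480)·0.32922 = 2.4836 mol/L.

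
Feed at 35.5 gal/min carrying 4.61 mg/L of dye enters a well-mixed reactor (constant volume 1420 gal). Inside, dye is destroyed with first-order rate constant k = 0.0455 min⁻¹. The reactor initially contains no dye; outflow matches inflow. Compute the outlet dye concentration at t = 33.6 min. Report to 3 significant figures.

Species balance: V dC/dt = Q C_in − Q C − k V C.
dC/dt = (Q/V) C_in − (Q/V + k) C; effective rate a = Q/V + k = 0.025000 + 0.0455 = 0.070500 min⁻¹.
C_ss = Q C_in/(Q + kV) = 1.6348 mg/L; C(t) = C_ss + (C₀ − C_ss) e^(−a t).
C(33.6) = 1.6348 + (-1.6348)·e^(−0.070500·33.6) = 1.6348 + (-1.6348)·0.093593 = 1.4818 mg/L.

1.48 mg/L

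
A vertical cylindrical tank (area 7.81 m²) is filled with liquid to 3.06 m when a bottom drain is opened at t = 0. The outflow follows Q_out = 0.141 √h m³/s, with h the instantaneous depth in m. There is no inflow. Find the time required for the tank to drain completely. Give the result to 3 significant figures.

Unsteady balance on liquid volume: A dh/dt = −0.141 √h.
Separate and integrate: 2(√h − √h₀) = −(0.141/A) t.
Set h = 0: 2√h₀ = (0.141/A) t_empty ⇒ t_empty = 2A√h₀/0.141.
t_empty = 2·7.81·√3.06/0.141 = 15.620·1.7493/0.141 = 193.79 s.

194 s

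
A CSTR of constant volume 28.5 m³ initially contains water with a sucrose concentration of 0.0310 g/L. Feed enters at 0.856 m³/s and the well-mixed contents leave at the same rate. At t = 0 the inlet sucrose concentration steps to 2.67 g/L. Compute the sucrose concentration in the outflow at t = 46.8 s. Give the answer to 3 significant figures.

2.02 g/L

Unsteady species balance (constant V, well mixed): V dC/dt = Q(C_in − C).
So dC/dt = (C_in − C)/τ with τ = V/Q = 28.5/0.856 = 33.294 s.
Solution: C(t) = C_in + (C₀ − C_in) e^(−t/τ).
C(46.8) = 2.67 + (0.0310 − 2.67)·e^(−46.8/33.294) = 2.67 + (-2.6390)·0.24521 = 2.0229 g/L.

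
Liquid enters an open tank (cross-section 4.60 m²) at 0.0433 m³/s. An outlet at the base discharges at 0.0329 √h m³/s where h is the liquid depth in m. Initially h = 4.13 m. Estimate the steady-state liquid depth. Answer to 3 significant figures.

Level balance: A dh/dt = 0.0433 − 0.0329 √h. Setting dh/dt = 0:
Q_in = 0.0329 √h_ss ⇒ √h_ss = 0.0433/0.0329 = 1.3161.
h_ss = 1.3161² = 1.7321 m. (Since h₀ = 4.13 m > h_ss, the level will fall toward this value.)

1.73 m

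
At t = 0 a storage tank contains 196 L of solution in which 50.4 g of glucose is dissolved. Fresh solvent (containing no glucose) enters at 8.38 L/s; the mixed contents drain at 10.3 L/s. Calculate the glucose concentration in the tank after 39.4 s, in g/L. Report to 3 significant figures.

0.0306 g/L

Let m(t) be the amount of glucose. Volume: V(t) = V₀ + (Q_in − Q_out) t = 196 − 1.9200 t; V(39.4) = 120.35 L.
Solute balance: dm/dt = 0 − Q_out C = −Q_out m/V(t).
Separate: dm/m = −Q_out dt/V(t) ⇒ ln(m/m₀) = −(Q_out/(Q_in−Q_out)) ln(V/V₀).
m = m₀ (V₀/V)^(Q_out/(Q_in−Q_out)) = 50.4 × (196/120.35)^(-5.3646) = 3.6830 g.
C = m/V = 3.6830/120.35 = 0.030602 g/L.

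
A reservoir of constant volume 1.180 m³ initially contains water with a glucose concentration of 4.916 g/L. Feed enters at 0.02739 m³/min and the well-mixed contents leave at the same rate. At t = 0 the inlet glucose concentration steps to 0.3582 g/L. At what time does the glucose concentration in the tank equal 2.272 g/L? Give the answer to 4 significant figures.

Species balance: V dC/dt = Q(C_in − C) ⇒ τ = V/Q = 43.0814 min.
C(t) = C_in + (C₀ − C_in) e^(−t/τ). Set C = 2.272 and solve for t:
e^(−t/τ) = (C − C_in)/(C₀ − C_in) = (2.272 − 0.3582)/(4.916 − 0.3582) = 0.419896
t = −τ ln(…) = 43.0814 × 0.867749 = 37.3839 min.

37.38 min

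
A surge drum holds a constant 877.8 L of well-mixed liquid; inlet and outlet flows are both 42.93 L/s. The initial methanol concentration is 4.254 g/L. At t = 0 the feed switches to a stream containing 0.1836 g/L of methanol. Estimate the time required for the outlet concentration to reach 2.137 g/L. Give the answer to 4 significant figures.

Species balance: V dC/dt = Q(C_in − C) ⇒ τ = V/Q = 20.4472 s.
C(t) = C_in + (C₀ − C_in) e^(−t/τ). Set C = 2.137 and solve for t:
e^(−t/τ) = (C − C_in)/(C₀ − C_in) = (2.137 − 0.1836)/(4.254 − 0.1836) = 0.479904
t = −τ ln(…) = 20.4472 × 0.734170 = 15.0117 s.

15.01 s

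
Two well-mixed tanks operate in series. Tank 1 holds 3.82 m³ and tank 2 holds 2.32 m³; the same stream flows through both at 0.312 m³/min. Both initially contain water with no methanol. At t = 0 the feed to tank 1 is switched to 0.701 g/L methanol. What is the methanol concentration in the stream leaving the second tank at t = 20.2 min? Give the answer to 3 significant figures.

Each tank obeys Vᵢ dCᵢ/dt = Q(Cᵢ₋₁ − Cᵢ), so τᵢ = Vᵢ/Q.
τ₁ = 3.82/0.312 = 12.244 min; τ₂ = 2.32/0.312 = 7.4359 min.
Solving the cascade with C₁(0)=C₂(0)=0 gives C₂(t) = C_in[1 − (τ₁ e^(−t/τ₁) − τ₂ e^(−t/τ₂))/(τ₁ − τ₂)].
At t = 20.2: e^(−t/τ₁) = 0.19208, e^(−t/τ₂) = 0.066102.
C₂ = 0.701·[1 − (12.244·0.19208 − 7.4359·0.066102)/(4.8077)] = 0.701·0.61307 = 0.42977 g/L.

0.430 g/L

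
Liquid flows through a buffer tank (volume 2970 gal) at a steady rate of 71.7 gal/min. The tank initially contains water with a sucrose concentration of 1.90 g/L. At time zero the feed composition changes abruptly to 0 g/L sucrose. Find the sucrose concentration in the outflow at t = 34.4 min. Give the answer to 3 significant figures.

Unsteady species balance (constant V, well mixed): V dC/dt = Q(C_in − C).
Rewrite as dC/dt + C/τ = C_in/τ, τ = V/Q = 41.423 min.
Solution: C(t) = C_in + (C₀ − C_in) e^(−t/τ).
C(34.4) = 0 + (1.90 − 0)·e^(−34.4/41.423) = 0 + (1.9000)·0.43585 = 0.82811 g/L.

0.828 g/L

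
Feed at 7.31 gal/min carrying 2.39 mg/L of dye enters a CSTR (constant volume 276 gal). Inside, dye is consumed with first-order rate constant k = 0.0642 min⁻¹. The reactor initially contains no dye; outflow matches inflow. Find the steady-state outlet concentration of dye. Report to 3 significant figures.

0.698 mg/L

Accumulation = in − out − consumed: V dC/dt = Q C_in − Q C − k V C.
Steady state (dC/dt = 0): C_ss = Q C_in/(Q + kV) = C_in/(1 + kV/Q).
C_ss = 7.31·2.39/(7.31 + 0.0642·276) = 17.471/25.029 = 0.69802 mg/L.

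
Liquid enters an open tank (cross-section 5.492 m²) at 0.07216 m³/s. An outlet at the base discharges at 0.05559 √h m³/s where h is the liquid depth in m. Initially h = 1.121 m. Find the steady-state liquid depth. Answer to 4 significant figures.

Level balance: A dh/dt = 0.07216 − 0.05559 √h. Setting dh/dt = 0:
Q_in = 0.05559 √h_ss ⇒ √h_ss = 0.07216/0.05559 = 1.29808.
h_ss = 1.29808² = 1.68500 m. (Since h₀ = 1.121 m < h_ss, the level will rise toward this value.)

1.685 m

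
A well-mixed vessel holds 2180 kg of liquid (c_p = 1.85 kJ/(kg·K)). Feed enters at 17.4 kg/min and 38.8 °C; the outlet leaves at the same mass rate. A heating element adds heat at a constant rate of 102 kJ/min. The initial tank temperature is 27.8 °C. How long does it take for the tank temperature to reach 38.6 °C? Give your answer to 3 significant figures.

180 min

Heat balance on the well-mixed liquid: M c_p dT/dt = ṁ c_p (T_in − T) + 102.
τ = M/ṁ = 125.29 min; T_ss = T_in + Q̇/(ṁ c_p) = 41.969 °C.
T(t) = T_ss + (T₀ − T_ss) e^(−t/τ). Set T = 38.6:
e^(−t/τ) = (38.6 − 41.969)/(27.8 − 41.969) = 0.23776
t = −125.29 · ln(0.23776) = 179.98 min.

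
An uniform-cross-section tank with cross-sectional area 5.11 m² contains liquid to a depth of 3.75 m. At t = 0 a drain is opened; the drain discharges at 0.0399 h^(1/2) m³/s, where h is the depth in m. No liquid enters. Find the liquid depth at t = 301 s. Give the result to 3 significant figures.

A dh/dt = −Q_out = −0.0399 √h.
Separate and integrate: 2(√h − √h₀) = −(0.0399/A) t.
√h = √3.75 − 0.0399·301/(2·5.11) = 1.9365 − 1.1751 = 0.76135.
h = 0.76135² = 0.57966 m.

0.580 m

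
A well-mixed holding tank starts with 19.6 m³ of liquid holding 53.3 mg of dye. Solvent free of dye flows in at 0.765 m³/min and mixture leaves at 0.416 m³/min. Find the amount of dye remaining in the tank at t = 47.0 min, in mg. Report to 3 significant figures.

Total volume: dV/dt = Q_in − Q_out = 0.34900 m³/min, so V(t) = 19.6 + 0.34900 t and V(47.0) = 36.003 m³.
Species balance (pure solvent in): dm/dt = −Q_out · m/V(t).
dm/m = −Q_out dt/(V₀ + 0.34900 t); integrating gives ln(m/m₀) = −(Q_out/(Q_in−Q_out)) ln(V/V₀).
m = m₀ (V₀/V)^(Q_out/(Q_in−Q_out)) = 53.3 × (19.6/36.003)^(1.1920) = 25.819 mg.

25.8 mg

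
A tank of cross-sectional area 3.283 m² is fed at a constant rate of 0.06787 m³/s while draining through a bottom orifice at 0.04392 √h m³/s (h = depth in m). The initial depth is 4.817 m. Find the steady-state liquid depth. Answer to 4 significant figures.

2.388 m

Unsteady balance on liquid volume: A dh/dt = Q_in − 0.04392 √h. At steady state dh/dt = 0:
Q_in = 0.04392 √h_ss ⇒ √h_ss = 0.06787/0.04392 = 1.54531.
h_ss = 1.54531² = 2.38798 m. (Since h₀ = 4.817 m > h_ss, the level will fall toward this value.)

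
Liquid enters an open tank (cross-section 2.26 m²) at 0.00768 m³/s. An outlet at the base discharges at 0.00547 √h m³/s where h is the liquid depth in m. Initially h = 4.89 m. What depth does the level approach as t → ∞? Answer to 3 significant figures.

A dh/dt = Q_in − 0.00547 √h. Steady state requires inflow = outflow:
Q_in = 0.00547 √h_ss ⇒ √h_ss = 0.00768/0.00547 = 1.4040.
h_ss = 1.4040² = 1.9713 m. (Since h₀ = 4.89 m > h_ss, the level will fall toward this value.)

1.97 m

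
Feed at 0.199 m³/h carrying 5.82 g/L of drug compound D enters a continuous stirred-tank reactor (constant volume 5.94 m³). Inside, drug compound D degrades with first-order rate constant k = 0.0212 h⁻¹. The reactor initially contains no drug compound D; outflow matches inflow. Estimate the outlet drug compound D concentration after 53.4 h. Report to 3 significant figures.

V dC/dt = Q(C_in − C) − k V C.
dC/dt = (Q/V) C_in − (Q/V + k) C; effective rate a = Q/V + k = 0.033502 + 0.0212 = 0.054702 h⁻¹.
C_ss = Q C_in/(Q + kV) = 3.5644 g/L; C(t) = C_ss + (C₀ − C_ss) e^(−a t).
C(53.4) = 3.5644 + (-3.5644)·e^(−0.054702·53.4) = 3.5644 + (-3.5644)·0.053876 = 3.3724 g/L.

3.37 g/L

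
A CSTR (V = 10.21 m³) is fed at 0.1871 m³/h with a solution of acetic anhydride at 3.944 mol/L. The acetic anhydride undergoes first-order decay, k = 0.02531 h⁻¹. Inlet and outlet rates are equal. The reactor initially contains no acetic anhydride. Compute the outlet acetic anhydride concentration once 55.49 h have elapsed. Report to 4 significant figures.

1.509 mol/L

Species balance: V dC/dt = Q C_in − Q C − k V C.
dC/dt = (Q/V) C_in − (Q/V + k) C; effective rate a = Q/V + k = 0.0183252 + 0.02531 = 0.0436352 h⁻¹.
C_ss = Q C_in/(Q + kV) = 1.65634 mol/L; C(t) = C_ss + (C₀ − C_ss) e^(−a t).
C(55.49) = 1.65634 + (-1.65634)·e^(−0.0436352·55.49) = 1.65634 + (-1.65634)·0.0888047 = 1.50924 mol/L.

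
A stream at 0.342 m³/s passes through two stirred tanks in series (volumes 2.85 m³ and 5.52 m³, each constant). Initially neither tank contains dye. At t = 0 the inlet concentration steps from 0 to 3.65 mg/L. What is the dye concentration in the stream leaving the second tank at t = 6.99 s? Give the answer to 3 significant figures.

Each tank obeys Vᵢ dCᵢ/dt = Q(Cᵢ₋₁ − Cᵢ), so τᵢ = Vᵢ/Q.
τ₁ = 2.85/0.342 = 8.3333 s; τ₂ = 5.52/0.342 = 16.140 s.
Tank 1: C₁ = C_in(1 − e^(−t/τ₁)). Tank 2 (τ₁ ≠ τ₂): C₂ = C_in[1 − (τ₁ e^(−t/τ₁) − τ₂ e^(−t/τ₂))/(τ₁ − τ₂)].
At t = 6.99: e^(−t/τ₁) = 0.43223, e^(−t/τ₂) = 0.64851.
C₂ = 3.65·[1 − (8.3333·0.43223 − 16.140·0.64851)/(-7.8070)] = 3.65·0.12063 = 0.44028 mg/L.

0.440 mg/L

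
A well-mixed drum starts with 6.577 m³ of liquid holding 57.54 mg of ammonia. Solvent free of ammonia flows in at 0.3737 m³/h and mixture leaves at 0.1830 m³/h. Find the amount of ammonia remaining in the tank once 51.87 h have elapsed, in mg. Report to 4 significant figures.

23.85 mg

Let m(t) be the amount of ammonia. Volume: V(t) = V₀ + (Q_in − Q_out) t = 6.577 + 0.190700 t; V(51.87) = 16.4686 m³.
Solute balance: dm/dt = 0 − Q_out C = −Q_out m/V(t).
Separate: dm/m = −Q_out dt/V(t) ⇒ ln(m/m₀) = −(Q_out/(Q_in−Q_out)) ln(V/V₀).
m = m₀ (V₀/V)^(Q_out/(Q_in−Q_out)) = 57.54 × (6.577/16.4686)^(0.959622) = 23.8471 mg.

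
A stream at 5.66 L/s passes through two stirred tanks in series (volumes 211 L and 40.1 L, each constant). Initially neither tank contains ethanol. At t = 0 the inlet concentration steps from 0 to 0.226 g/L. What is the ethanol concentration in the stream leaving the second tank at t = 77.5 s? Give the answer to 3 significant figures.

Species balance on tank i: dCᵢ/dt = (Cᵢ₋₁ − Cᵢ)/τᵢ with τᵢ = Vᵢ/Q.
τ₁ = 211/5.66 = 37.279 s; τ₂ = 40.1/5.66 = 7.0848 s.
Solving the cascade with C₁(0)=C₂(0)=0 gives C₂(t) = C_in[1 − (τ₁ e^(−t/τ₁) − τ₂ e^(−t/τ₂))/(τ₁ − τ₂)].
At t = 77.5: e^(−t/τ₁) = 0.12507, e^(−t/τ₂) = 1.7754e-05.
C₂ = 0.226·[1 − (37.279·0.12507 − 7.0848·1.7754e-05)/(30.194)] = 0.226·0.84559 = 0.19110 g/L.

0.191 g/L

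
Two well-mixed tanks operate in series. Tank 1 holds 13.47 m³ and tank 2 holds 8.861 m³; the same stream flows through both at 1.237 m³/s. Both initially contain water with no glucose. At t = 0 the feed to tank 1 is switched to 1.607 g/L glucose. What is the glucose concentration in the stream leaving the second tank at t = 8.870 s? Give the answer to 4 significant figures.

Each tank obeys Vᵢ dCᵢ/dt = Q(Cᵢ₋₁ − Cᵢ), so τᵢ = Vᵢ/Q.
τ₁ = 13.47/1.237 = 10.8892 s; τ₂ = 8.861/1.237 = 7.16330 s.
Solving the cascade with C₁(0)=C₂(0)=0 gives C₂(t) = C_in[1 − (τ₁ e^(−t/τ₁) − τ₂ e^(−t/τ₂))/(τ₁ − τ₂)].
At t = 8.870: e^(−t/τ₁) = 0.442832, e^(−t/τ₂) = 0.289889.
C₂ = 1.607·[1 − (10.8892·0.442832 − 7.16330·0.289889)/(3.72595)] = 1.607·0.263129 = 0.422849 g/L.

0.4228 g/L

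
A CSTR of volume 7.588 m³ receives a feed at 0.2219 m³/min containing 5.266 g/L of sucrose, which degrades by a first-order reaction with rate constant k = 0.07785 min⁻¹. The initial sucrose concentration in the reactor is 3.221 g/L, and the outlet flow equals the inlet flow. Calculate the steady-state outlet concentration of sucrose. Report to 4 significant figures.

Species balance: V dC/dt = Q C_in − Q C − k V C.
At steady state: 0 = Q C_in − (Q + kV) C_ss, so C_ss = Q C_in/(Q + kV).
C_ss = 0.2219·5.266/(0.2219 + 0.07785·7.588) = 1.16853/0.812626 = 1.43796 g/L.

1.438 g/L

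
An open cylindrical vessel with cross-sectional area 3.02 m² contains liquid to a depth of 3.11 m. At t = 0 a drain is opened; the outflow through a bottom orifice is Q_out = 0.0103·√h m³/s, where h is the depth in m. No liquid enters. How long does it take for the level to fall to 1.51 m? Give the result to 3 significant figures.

With no inflow, A dh/dt = −0.0103 √h.
∫ h^(−1/2) dh = −(0.0103/A) ∫ dt, giving 2√h = 2√h₀ − (0.0103/A) t.
t = 2A(√h₀ − √h)/0.0103 = 2·3.02·(√3.11 − √1.51)/0.0103
  = 6.0400 × (1.7635 − 1.2288) / 0.0103 = 313.55 s.

314 s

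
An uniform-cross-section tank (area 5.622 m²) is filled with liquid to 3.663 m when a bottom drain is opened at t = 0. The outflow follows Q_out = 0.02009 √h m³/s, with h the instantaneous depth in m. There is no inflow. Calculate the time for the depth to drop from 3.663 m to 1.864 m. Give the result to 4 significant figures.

307.0 s

Unsteady balance on liquid volume: A dh/dt = −0.02009 √h.
∫ h^(−1/2) dh = −(0.02009/A) ∫ dt, giving 2√h = 2√h₀ − (0.02009/A) t.
t = 2A(√h₀ − √h)/0.02009 = 2·5.622·(√3.663 − √1.864)/0.02009
  = 11.2440 × (1.91390 − 1.36528) / 0.02009 = 307.048 s.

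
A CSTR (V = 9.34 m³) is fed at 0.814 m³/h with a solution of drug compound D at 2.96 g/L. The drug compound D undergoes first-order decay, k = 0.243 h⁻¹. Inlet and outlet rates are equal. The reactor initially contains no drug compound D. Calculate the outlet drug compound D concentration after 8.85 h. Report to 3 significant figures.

0.739 g/L

V dC/dt = Q(C_in − C) − k V C.
This is linear with rate a = Q/V + k = 0.33015 h⁻¹.
C_ss = Q C_in/(Q + kV) = 0.78137 g/L; C(t) = C_ss + (C₀ − C_ss) e^(−a t).
C(8.85) = 0.78137 + (-0.78137)·e^(−0.33015·8.85) = 0.78137 + (-0.78137)·0.053834 = 0.73930 g/L.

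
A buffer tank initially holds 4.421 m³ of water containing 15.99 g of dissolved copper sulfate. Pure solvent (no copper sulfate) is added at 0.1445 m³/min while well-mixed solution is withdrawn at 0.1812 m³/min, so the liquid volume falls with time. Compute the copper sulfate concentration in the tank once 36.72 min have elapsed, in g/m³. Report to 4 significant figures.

Total volume: dV/dt = Q_in − Q_out = -0.0367000 m³/min, so V(t) = 4.421 − 0.0367000 t and V(36.72) = 3.07338 m³.
Species balance (pure solvent in): dm/dt = −Q_out · m/V(t).
Separate: dm/m = −Q_out dt/V(t) ⇒ ln(m/m₀) = −(Q_out/(Q_in−Q_out)) ln(V/V₀).
m = m₀ (V₀/V)^(Q_out/(Q_in−Q_out)) = 15.99 × (4.421/3.07338)^(-4.93733) = 2.65595 g.
C = m/V = 2.65595/3.07338 = 0.864181 g/m³.

0.8642 g/m³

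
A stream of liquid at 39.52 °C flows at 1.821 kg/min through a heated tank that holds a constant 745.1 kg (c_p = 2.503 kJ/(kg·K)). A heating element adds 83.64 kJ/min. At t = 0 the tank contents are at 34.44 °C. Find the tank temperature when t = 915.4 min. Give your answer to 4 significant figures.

55.37 °C

M c_p dT/dt = ṁ c_p (T_in − T) + Q̇.
τ = M/ṁ = 409.171 min; T_ss = T_in + Q̇/(ṁ c_p) = 39.52 + 83.64/(1.821·2.503) = 57.8703 °C.
T approaches T_ss exponentially: T(t) = T_ss + (T₀ − T_ss) e^(−t/τ).
T(915.4) = 57.8703 + (-23.4303)·e^(−915.4/409.171) = 57.8703 + (-23.4303)·0.106756 = 55.3690 °C.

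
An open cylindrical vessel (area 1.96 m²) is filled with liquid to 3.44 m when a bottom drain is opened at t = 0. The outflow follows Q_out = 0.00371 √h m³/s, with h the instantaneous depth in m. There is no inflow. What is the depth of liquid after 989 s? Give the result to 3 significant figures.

Mass balance (ρ constant): A dh/dt = −0.00371 √h.
∫ h^(−1/2) dh = −(0.00371/A) ∫ dt, giving 2√h = 2√h₀ − (0.00371/A) t.
√h = √3.44 − 0.00371·989/(2·1.96) = 1.8547 − 0.93602 = 0.91871.
h = 0.91871² = 0.84402 m.

0.844 m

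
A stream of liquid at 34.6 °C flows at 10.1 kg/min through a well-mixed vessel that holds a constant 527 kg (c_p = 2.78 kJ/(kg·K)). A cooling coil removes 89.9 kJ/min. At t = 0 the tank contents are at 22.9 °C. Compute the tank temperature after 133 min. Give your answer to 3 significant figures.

30.7 °C

Energy balance: M c_p dT/dt = ṁ c_p (T_in − T) − 89.9.
Rearrange: dT/dt = (T_ss − T)/τ with τ = M/ṁ = 52.178 min and T_ss = T_in − Q̇/(ṁ c_p) = 31.398 °C.
This is linear first-order; T(t) = T_ss + (T₀ − T_ss) e^(−t/τ).
T(133) = 31.398 + (-8.4982)·e^(−133/52.178) = 31.398 + (-8.4982)·0.078163 = 30.734 °C.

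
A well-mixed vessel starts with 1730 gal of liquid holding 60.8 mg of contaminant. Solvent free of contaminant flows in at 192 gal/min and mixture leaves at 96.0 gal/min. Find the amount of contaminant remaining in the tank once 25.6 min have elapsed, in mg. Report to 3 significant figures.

Let m(t) be the amount of contaminant. Volume: V(t) = V₀ + (Q_in − Q_out) t = 1730 + 96.000 t; V(25.6) = 4187.6 gal.
Species balance (pure solvent in): dm/dt = −Q_out · m/V(t).
dm/m = −Q_out dt/(V₀ + 96.000 t); integrating gives ln(m/m₀) = −(Q_out/(Q_in−Q_out)) ln(V/V₀).
m = m₀ (V₀/V)^(Q_out/(Q_in−Q_out)) = 60.8 × (1730/4187.6)^(1.0000) = 25.118 mg.

25.1 mg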